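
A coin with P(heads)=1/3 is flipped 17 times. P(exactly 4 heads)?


Binomial: P(X=4) = C(17,4)×p^4×(1-p)^13
= 2380 × 1/81 × 8192/1594323 = 19496960/129140163

P(X=4) = 19496960/129140163 ≈ 15.10%


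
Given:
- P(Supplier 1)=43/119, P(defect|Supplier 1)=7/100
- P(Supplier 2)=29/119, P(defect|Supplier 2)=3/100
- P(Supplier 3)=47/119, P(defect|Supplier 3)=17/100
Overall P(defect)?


P(B) = Σ P(B|Aᵢ)×P(Aᵢ)
  7/100×43/119 = 43/1700
  3/100×29/119 = 87/11900
  17/100×47/119 = 47/700
Sum = 1187/11900

P(defect) = 1187/11900 ≈ 9.97%


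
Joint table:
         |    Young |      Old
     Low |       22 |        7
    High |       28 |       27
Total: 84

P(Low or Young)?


P(Low∨Young) = P(Low) + P(Young) - P(Low∧Young)
= (29 + 50 - 22)/84 = 57/84 = 19/28

P = 19/28 ≈ 67.86%


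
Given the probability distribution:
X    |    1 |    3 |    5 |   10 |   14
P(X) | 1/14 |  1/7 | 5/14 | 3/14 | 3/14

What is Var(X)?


E[X] = 52/7
E[X²] = 516/7
Var(X) = E[X²] - (E[X])² = 516/7 - 2704/49 = 908/49

Var(X) = 908/49 ≈ 18.5306


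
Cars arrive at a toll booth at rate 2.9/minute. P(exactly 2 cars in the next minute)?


Poisson(λ=2.9): P(X=2) = e^(-λ)×λ^k/k!
= e^(-2.9) × 2.9^2 / 2!
≈ 0.05502322006 × 8.41 / 2 ≈ 0.231373

P(X=2) ≈ 0.231373 ≈ 23.14%


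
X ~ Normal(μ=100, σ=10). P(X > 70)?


z = (70-100)/10 = -3.0
P(X > 70) = 1 - P(Z ≤ -3.0) = 1 - 0.0013 = 0.9987

P(X > 70) ≈ 0.9987


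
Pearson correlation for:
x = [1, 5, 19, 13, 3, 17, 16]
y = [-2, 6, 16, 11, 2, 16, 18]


n=7, Σx=74, Σy=67, Σxy=1041, Σx²=1110, Σy²=1001
r = (7×1041 - 74×67)/√((7×1110 - 74²)(7×1001 - 67²))
= 2329/√(2294×2518) = 2329/√5776292 ≈ 2329/2403.3918 ≈ 0.9690

r ≈ 0.9690


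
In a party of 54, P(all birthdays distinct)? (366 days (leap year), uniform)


P(all different) = Π(366-i)/366 for i=0..53
= (366/366)×(365/366)×...×(313/366)
= 0.016316

P ≈ 0.0163 ≈ 1.63%


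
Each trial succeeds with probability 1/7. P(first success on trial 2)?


Geometric: P(X=2) = (1-p)^(k-1)×p = (6/7)^1×1/7 = 6/49

P(X=2) = 6/49 ≈ 12.24%


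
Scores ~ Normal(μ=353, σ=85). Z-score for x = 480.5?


z = (x - μ)/σ = (480.5 - 353)/85 = 1.5

z = 1.5


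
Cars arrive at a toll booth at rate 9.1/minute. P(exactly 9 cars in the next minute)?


Poisson(λ=9.1): P(X=9) = e^(-λ)×λ^k/k!
= e^(-9.1) × 9.1^9 / 9!
≈ 0.0001116658085 × 427929800.13 / 362880 ≈ 0.131683

P(X=9) ≈ 0.131683 ≈ 13.17%


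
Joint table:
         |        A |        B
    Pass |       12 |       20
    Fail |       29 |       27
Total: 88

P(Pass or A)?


P(Pass∨A) = P(Pass) + P(A) - P(Pass∧A)
= (32 + 41 - 12)/88 = 61/88

P = 61/88 ≈ 69.32%


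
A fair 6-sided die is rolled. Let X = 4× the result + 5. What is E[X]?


E[die] = (1+6)/2 = 7/2
E[X] = 4×7/2 + 5 = 19

E[X] = 19


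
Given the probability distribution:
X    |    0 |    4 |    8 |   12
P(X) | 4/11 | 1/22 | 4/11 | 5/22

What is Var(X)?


E[X] = 64/11
E[X²] = 624/11
Var(X) = E[X²] - (E[X])² = 624/11 - 4096/121 = 2768/121

Var(X) = 2768/121 ≈ 22.8760


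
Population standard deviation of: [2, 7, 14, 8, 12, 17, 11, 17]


Mean = 88/8 = 11
  (2-11)²=81
  (7-11)²=16
  (14-11)²=9
  (8-11)²=9
  (12-11)²=1
  (17-11)²=36
  (11-11)²=0
  (17-11)²=36
Σ(x-μ)² = 188
σ² = 188/8 = 47/2

σ = √(47/2) ≈ 4.8477


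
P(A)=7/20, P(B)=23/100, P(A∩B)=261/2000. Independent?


P(A)×P(B) = 161/2000
P(A∩B) = 261/2000
Not equal → NOT independent

No, not independent


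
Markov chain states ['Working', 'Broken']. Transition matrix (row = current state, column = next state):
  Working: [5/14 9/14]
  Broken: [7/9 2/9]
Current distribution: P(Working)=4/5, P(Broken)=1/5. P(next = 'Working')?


P(next=Working) = Σᵢ P(now=i)×P(i→Working)
= 4/5×5/14 + 1/5×7/9
= 2/7 + 7/45 = 139/315

P = 139/315 ≈ 0.4413


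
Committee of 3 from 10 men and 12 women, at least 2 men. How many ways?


Count by #men:
  2M,1W: C(10,2)×C(12,1)=540
  3M,0W: C(10,3)×C(12,0)=120
Total = 660

660


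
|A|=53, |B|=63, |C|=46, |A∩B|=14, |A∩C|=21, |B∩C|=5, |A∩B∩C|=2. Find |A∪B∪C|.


|A∪B∪C| = 53+63+46-14-21-5+2 = 124

|A∪B∪C| = 124


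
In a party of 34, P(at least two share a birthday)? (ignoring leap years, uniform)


P(all different) = Π(365-i)/365 for i=0..33
= 0.204683
P(match) = 1 - 0.204683 = 0.795317

P ≈ 0.7953 ≈ 79.53%


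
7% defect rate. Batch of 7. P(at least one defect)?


P(all good) = (93/100)^7 = 60170087060757/100000000000000
P(≥1 defect) = 39829912939243/100000000000000

P = 39829912939243/100000000000000 ≈ 39.83%


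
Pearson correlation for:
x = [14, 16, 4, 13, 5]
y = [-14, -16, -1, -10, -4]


n=5, Σx=52, Σy=-45, Σxy=-606, Σx²=662, Σy²=569
r = (5×(-606) - 52×(-45))/√((5×662 - 52²)(5×569 - (-45)²))
= -690/√(606×820) = -690/√496920 ≈ -690/704.9255 ≈ -0.9788

r ≈ -0.9788


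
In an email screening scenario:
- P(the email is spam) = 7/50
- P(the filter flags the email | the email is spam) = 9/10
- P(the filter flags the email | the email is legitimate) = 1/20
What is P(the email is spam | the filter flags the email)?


Using Bayes' theorem:
P(A|B) = P(B|A)·P(A) / P(B)

P(the filter flags the email) = 9/10 × 7/50 + 1/20 × 43/50
= 63/500 + 43/1000 = 169/1000

P(the email is spam|the filter flags the email) = (63/500) / (169/1000) = 126/169

P(the email is spam|the filter flags the email) = 126/169 ≈ 74.56%


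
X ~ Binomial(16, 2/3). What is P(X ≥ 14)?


P(X ≥ 14) = Σ P(X=i) for i=14..16
P(X=14) = 655360/14348907
P(X=15) = 524288/43046721
P(X=16) = 65536/43046721
Sum = 851968/14348907

P(X ≥ 14) = 851968/14348907 ≈ 5.94%


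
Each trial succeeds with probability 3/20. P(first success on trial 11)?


Geometric: P(X=11) = (1-p)^(k-1)×p = (17/20)^10×3/20 = 6047981701347/204800000000000

P(X=11) = 6047981701347/204800000000000 ≈ 2.95%


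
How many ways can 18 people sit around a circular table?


Circular arrangements of 18 distinct objects: fix one position to break rotational symmetry.
(n-1)! = 17! = 355687428096000

355687428096000


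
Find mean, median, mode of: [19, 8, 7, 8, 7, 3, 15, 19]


Sorted: [3, 7, 7, 8, 8, 15, 19, 19]
Mean = 86/8 = 43/4
Median = 8
Freq: {19: 2, 8: 2, 7: 2, 3: 1, 15: 1}
Mode: [7, 8, 19]

Mean=43/4, Median=8, Mode=[7, 8, 19]


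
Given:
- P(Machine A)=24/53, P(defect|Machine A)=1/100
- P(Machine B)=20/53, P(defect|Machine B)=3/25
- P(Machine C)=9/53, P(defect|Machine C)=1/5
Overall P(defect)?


P(B) = Σ P(B|Aᵢ)×P(Aᵢ)
  1/100×24/53 = 6/1325
  3/25×20/53 = 12/265
  1/5×9/53 = 9/265
Sum = 111/1325

P(defect) = 111/1325 ≈ 8.38%


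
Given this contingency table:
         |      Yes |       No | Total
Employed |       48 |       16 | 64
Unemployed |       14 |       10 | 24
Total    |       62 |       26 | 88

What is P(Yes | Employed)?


P(Yes | Employed) = 48/(48+16) = 48/64 = 3/4

P(Yes|Employed) = 3/4 ≈ 75.00%


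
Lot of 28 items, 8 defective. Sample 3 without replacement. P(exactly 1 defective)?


Hypergeometric: C(8,1)×C(20,2)/C(28,3)
= 8×190/3276 = 380/819

P(X=1) = 380/819 ≈ 46.40%


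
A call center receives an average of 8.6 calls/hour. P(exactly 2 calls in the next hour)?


Poisson(λ=8.6): P(X=2) = e^(-λ)×λ^k/k!
= e^(-8.6) × 8.6^2 / 2!
≈ 0.0001841057937 × 73.96 / 2 ≈ 0.006808

P(X=2) ≈ 0.006808 ≈ 0.68%


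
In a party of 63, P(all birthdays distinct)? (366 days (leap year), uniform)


P(all different) = Π(366-i)/366 for i=0..62
= (366/366)×(365/366)×...×(304/366)
= 0.003452

P ≈ 0.0035 ≈ 0.35%


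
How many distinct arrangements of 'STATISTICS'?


Letters: 10, freq: {'S': 3, 'T': 3, 'A': 1, 'I': 2, 'C': 1}
10!/(3!×3!×1!×2!×1!) = 3628800/72 = 50400

50400


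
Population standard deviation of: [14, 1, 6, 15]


Mean = 36/4 = 9
  (14-9)²=25
  (1-9)²=64
  (6-9)²=9
  (15-9)²=36
Σ(x-μ)² = 134
σ² = 134/4 = 67/2

σ = √(67/2) ≈ 5.7879


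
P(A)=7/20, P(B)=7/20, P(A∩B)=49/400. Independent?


P(A)×P(B) = 49/400
P(A∩B) = 49/400
Equal ✓ → Independent

Yes, independent


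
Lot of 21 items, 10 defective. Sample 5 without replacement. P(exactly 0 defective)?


Hypergeometric: C(10,0)×C(11,5)/C(21,5)
= 1×462/20349 = 22/969

P(X=0) = 22/969 ≈ 2.27%


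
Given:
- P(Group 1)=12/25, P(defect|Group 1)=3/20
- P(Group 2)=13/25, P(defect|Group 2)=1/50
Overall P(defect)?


P(B) = Σ P(B|Aᵢ)×P(Aᵢ)
  3/20×12/25 = 9/125
  1/50×13/25 = 13/1250
Sum = 103/1250

P(defect) = 103/1250 ≈ 8.24%


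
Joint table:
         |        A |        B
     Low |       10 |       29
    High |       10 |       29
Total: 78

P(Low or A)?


P(Low∨A) = P(Low) + P(A) - P(Low∧A)
= (39 + 20 - 10)/78 = 49/78

P = 49/78 ≈ 62.82%


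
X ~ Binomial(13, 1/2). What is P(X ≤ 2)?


P(X ≤ 2) = Σ P(X=i) for i=0..2
P(X=0) = 1/8192
P(X=1) = 13/8192
P(X=2) = 39/4096
Sum = 23/2048

P(X ≤ 2) = 23/2048 ≈ 1.12%


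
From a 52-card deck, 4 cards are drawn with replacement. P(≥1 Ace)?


P(not a Ace) = 48/52 = 12/13
P(none in 4 draws) = (12/13)^4 = 20736/28561
P(≥1 Ace) = 1 - 20736/28561 = 7825/28561

P = 7825/28561 ≈ 27.40%


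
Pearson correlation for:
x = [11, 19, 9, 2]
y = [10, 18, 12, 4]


n=4, Σx=41, Σy=44, Σxy=568, Σx²=567, Σy²=584
r = (4×568 - 41×44)/√((4×567 - 41²)(4×584 - 44²))
= 468/√(587×400) = 468/√234800 ≈ 468/484.5617 ≈ 0.9658

r ≈ 0.9658


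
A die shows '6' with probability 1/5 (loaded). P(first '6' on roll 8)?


Geometric: P(X=8) = (1-p)^(k-1)×p = (4/5)^7×1/5 = 16384/390625

P(X=8) = 16384/390625 ≈ 4.19%


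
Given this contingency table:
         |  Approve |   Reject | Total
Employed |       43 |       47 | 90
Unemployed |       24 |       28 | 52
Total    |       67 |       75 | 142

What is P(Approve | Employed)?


P(Approve | Employed) = 43/(43+47) = 43/90

P(Approve|Employed) = 43/90 ≈ 47.78%


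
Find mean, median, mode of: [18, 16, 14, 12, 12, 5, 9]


Sorted: [5, 9, 12, 12, 14, 16, 18]
Mean = 86/7
Median = 12
Freq: {18: 1, 16: 1, 14: 1, 12: 2, 5: 1, 9: 1}
Mode: [12]

Mean=86/7, Median=12, Mode=12


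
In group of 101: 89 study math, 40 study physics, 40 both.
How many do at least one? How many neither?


|A∪B| = 89+40-40 = 89
Neither = 101-89 = 12

At least one: 89; Neither: 12


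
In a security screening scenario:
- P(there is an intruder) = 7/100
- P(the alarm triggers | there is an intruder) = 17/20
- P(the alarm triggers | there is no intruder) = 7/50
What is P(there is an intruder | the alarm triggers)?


Using Bayes' theorem:
P(A|B) = P(B|A)·P(A) / P(B)

P(the alarm triggers) = 17/20 × 7/100 + 7/50 × 93/100
= 119/2000 + 651/5000 = 1897/10000

P(there is an intruder|the alarm triggers) = (119/2000) / (1897/10000) = 85/271

P(there is an intruder|the alarm triggers) = 85/271 ≈ 31.37%


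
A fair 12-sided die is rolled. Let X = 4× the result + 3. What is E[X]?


E[die] = (1+12)/2 = 13/2
E[X] = 4×13/2 + 3 = 29

E[X] = 29


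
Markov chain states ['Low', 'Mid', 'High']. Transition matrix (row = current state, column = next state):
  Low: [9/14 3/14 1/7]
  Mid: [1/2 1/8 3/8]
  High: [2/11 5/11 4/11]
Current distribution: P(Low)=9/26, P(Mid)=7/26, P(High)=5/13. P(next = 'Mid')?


P(next=Mid) = Σᵢ P(now=i)×P(i→Mid)
= 9/26×3/14 + 7/26×1/8 + 5/13×5/11
= 27/364 + 7/208 + 25/143 = 4527/16016

P = 4527/16016 ≈ 0.2827


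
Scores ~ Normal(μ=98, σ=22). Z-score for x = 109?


z = (x - μ)/σ = (109 - 98)/22 = 0.5

z = 0.5


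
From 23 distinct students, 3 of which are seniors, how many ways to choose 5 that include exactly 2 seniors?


Choose 2 of the 3 seniors and 3 of the other 20 students:
C(3,2)×C(20,3) = 3×1140 = 3420

3420


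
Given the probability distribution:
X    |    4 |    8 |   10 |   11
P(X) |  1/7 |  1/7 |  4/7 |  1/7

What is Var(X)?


E[X] = 9
E[X²] = 601/7
Var(X) = E[X²] - (E[X])² = 601/7 - 81 = 34/7

Var(X) = 34/7 ≈ 4.8571


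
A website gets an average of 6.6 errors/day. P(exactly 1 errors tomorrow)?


Poisson(λ=6.6): P(X=1) = e^(-λ)×λ^k/k!
= e^(-6.6) × 6.6^1 / 1!
≈ 0.001360368038 × 6.6 / 1 ≈ 0.008978

P(X=1) ≈ 0.008978 ≈ 0.90%


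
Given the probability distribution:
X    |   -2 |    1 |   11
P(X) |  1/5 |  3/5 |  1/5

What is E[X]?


E[X] = Σ x·P(X=x)
= (-2)×(1/5) + (1)×(3/5) + (11)×(1/5)
= 12/5

E[X] = 12/5


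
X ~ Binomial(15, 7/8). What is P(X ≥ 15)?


P(X ≥ 15) = Σ P(X=i) for i=15..15
P(X=15) = 4747561509943/35184372088832
Sum = 4747561509943/35184372088832

P(X ≥ 15) = 4747561509943/35184372088832 ≈ 13.49%


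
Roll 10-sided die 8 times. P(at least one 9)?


P(no 9)^8 = (9/10)^8 = 43046721/100000000
P(≥1) = 1 - 43046721/100000000 = 56953279/100000000

P = 56953279/100000000 ≈ 56.95%


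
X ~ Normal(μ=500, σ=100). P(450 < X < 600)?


z₁=(450-500)/100=-0.5, z₂=(600-500)/100=1.0
P = Φ(1.0) - Φ(-0.5) = 0.841345 - 0.308538 = 0.532807 ≈ 0.5328

P(450 < X < 600) ≈ 0.5328


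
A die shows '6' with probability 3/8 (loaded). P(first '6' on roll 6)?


Geometric: P(X=6) = (1-p)^(k-1)×p = (5/8)^5×3/8 = 9375/262144

P(X=6) = 9375/262144 ≈ 3.58%


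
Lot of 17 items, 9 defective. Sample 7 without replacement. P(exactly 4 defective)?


Hypergeometric: C(9,4)×C(8,3)/C(17,7)
= 126×56/19448 = 882/2431

P(X=4) = 882/2431 ≈ 36.28%


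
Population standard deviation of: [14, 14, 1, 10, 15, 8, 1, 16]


Mean = 79/8
  (14-79/8)²=1089/64
  (14-79/8)²=1089/64
  (1-79/8)²=5041/64
  (10-79/8)²=1/64
  (15-79/8)²=1681/64
  (8-79/8)²=225/64
  (1-79/8)²=5041/64
  (16-79/8)²=2401/64
Σ(x-μ)² = 2071/8
σ² = (2071/8)/8 = 2071/64

σ = √(2071/64) ≈ 5.6885


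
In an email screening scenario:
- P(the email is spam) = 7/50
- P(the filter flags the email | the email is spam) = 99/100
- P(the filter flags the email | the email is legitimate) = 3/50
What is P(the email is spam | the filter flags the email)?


Using Bayes' theorem:
P(A|B) = P(B|A)·P(A) / P(B)

P(the filter flags the email) = 99/100 × 7/50 + 3/50 × 43/50
= 693/5000 + 129/2500 = 951/5000

P(the email is spam|the filter flags the email) = (693/5000) / (951/5000) = 231/317

P(the email is spam|the filter flags the email) = 231/317 ≈ 72.87%


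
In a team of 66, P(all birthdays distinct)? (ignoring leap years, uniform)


P(all different) = Π(365-i)/365 for i=0..65
= (365/365)×(364/365)×...×(300/365)
= 0.001904

P ≈ 0.0019 ≈ 0.19%


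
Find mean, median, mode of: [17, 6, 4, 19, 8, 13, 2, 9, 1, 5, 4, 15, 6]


Sorted: [1, 2, 4, 4, 5, 6, 6, 8, 9, 13, 15, 17, 19]
Mean = 109/13
Median = 6
Freq: {17: 1, 6: 2, 4: 2, 19: 1, 8: 1, 13: 1, 2: 1, 9: 1, 1: 1, 5: 1, 15: 1}
Mode: [4, 6]

Mean=109/13, Median=6, Mode=[4, 6]


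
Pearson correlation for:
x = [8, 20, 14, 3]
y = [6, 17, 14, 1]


n=4, Σx=45, Σy=38, Σxy=587, Σx²=669, Σy²=522
r = (4×587 - 45×38)/√((4×669 - 45²)(4×522 - 38²))
= 638/√(651×644) = 638/√419244 ≈ 638/647.4905 ≈ 0.9853

r ≈ 0.9853


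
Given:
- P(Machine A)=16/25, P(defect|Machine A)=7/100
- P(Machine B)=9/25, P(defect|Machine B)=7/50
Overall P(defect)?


P(B) = Σ P(B|Aᵢ)×P(Aᵢ)
  7/100×16/25 = 28/625
  7/50×9/25 = 63/1250
Sum = 119/1250

P(defect) = 119/1250 ≈ 9.52%


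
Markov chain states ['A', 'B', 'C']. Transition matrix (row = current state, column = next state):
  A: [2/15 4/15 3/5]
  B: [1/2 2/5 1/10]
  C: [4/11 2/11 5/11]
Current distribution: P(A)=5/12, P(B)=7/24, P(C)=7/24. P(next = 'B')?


P(next=B) = Σᵢ P(now=i)×P(i→B)
= 5/12×4/15 + 7/24×2/5 + 7/24×2/11
= 1/9 + 7/60 + 7/132 = 139/495

P = 139/495 ≈ 0.2808


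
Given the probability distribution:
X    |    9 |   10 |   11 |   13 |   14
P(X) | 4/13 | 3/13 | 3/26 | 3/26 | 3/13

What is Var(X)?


E[X] = 144/13
E[X²] = 1647/13
Var(X) = E[X²] - (E[X])² = 1647/13 - 20736/169 = 675/169

Var(X) = 675/169 ≈ 3.9941


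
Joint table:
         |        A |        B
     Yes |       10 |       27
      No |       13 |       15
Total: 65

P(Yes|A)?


P(Yes|A) = 10/(10+13) = 10/23

P = 10/23 ≈ 43.48%


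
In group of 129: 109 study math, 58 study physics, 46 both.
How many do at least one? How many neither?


|A∪B| = 109+58-46 = 121
Neither = 129-121 = 8

At least one: 121; Neither: 8


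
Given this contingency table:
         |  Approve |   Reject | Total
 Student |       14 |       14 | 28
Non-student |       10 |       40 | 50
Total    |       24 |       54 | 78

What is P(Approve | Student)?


P(Approve | Student) = 14/(14+14) = 14/28 = 1/2

P(Approve|Student) = 1/2 ≈ 50.00%


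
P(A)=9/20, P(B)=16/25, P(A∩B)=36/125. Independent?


P(A)×P(B) = 36/125
P(A∩B) = 36/125
Equal ✓ → Independent

Yes, independent


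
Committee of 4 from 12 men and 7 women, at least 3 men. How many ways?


Count by #men:
  3M,1W: C(12,3)×C(7,1)=1540
  4M,0W: C(12,4)×C(7,0)=495
Total = 2035

2035


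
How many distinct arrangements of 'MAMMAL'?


Letters: 6, freq: {'M': 3, 'A': 2, 'L': 1}
6!/(3!×2!×1!) = 720/12 = 60

60


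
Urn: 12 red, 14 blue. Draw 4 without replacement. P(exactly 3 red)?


Hypergeometric: C(12,3)×C(14,1)/C(26,4)
= 220×14/14950 = 308/1495

P(X=3) = 308/1495 ≈ 20.60%


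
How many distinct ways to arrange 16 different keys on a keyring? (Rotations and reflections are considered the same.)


Free circular arrangements: rotations and reflections both identified.
(n-1)!/2 = 15!/2 = 1307674368000/2 = 653837184000

653837184000


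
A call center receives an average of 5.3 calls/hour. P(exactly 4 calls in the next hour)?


Poisson(λ=5.3): P(X=4) = e^(-λ)×λ^k/k!
= e^(-5.3) × 5.3^4 / 4!
≈ 0.004991593907 × 789.0481 / 24 ≈ 0.164109

P(X=4) ≈ 0.164109 ≈ 16.41%


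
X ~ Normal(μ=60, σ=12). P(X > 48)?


z = (48-60)/12 = -1.0
P(X > 48) = 1 - P(Z ≤ -1.0) = 1 - 0.1587 = 0.8413

P(X > 48) ≈ 0.8413


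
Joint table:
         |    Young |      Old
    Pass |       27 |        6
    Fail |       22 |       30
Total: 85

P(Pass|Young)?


P(Pass|Young) = 27/(27+22) = 27/49

P = 27/49 ≈ 55.10%


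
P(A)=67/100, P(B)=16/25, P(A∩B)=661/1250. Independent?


P(A)×P(B) = 268/625
P(A∩B) = 661/1250
Not equal → NOT independent

No, not independent


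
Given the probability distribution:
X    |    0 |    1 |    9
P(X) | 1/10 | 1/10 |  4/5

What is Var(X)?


E[X] = 73/10
E[X²] = 649/10
Var(X) = E[X²] - (E[X])² = 649/10 - 5329/100 = 1161/100

Var(X) = 1161/100 ≈ 11.6100


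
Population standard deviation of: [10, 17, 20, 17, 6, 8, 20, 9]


Mean = 107/8
  (10-107/8)²=729/64
  (17-107/8)²=841/64
  (20-107/8)²=2809/64
  (17-107/8)²=841/64
  (6-107/8)²=3481/64
  (8-107/8)²=1849/64
  (20-107/8)²=2809/64
  (9-107/8)²=1225/64
Σ(x-μ)² = 1823/8
σ² = (1823/8)/8 = 1823/64

σ = √(1823/64) ≈ 5.3371


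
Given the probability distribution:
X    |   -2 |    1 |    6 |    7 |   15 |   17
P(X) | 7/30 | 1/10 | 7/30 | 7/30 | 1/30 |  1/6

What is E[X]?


E[X] = Σ x·P(X=x)
= (-2)×(7/30) + (1)×(1/10) + (6)×(7/30) + (7)×(7/30) + (15)×(1/30) + (17)×(1/6)
= 6

E[X] = 6


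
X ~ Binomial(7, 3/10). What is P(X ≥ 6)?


P(X ≥ 6) = Σ P(X=i) for i=6..7
P(X=6) = 35721/10000000
P(X=7) = 2187/10000000
Sum = 9477/2500000

P(X ≥ 6) = 9477/2500000 ≈ 0.38%


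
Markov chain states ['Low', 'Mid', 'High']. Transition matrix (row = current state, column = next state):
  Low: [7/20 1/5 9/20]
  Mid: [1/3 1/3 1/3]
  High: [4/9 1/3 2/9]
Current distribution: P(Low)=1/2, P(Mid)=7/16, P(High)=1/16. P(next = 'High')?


P(next=High) = Σᵢ P(now=i)×P(i→High)
= 1/2×9/20 + 7/16×1/3 + 1/16×2/9
= 9/40 + 7/48 + 1/72 = 277/720

P = 277/720 ≈ 0.3847


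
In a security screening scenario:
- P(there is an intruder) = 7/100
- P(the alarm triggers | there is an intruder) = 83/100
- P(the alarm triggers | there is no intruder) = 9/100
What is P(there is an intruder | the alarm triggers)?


Using Bayes' theorem:
P(A|B) = P(B|A)·P(A) / P(B)

P(the alarm triggers) = 83/100 × 7/100 + 9/100 × 93/100
= 581/10000 + 837/10000 = 709/5000

P(there is an intruder|the alarm triggers) = (581/10000) / (709/5000) = 581/1418

P(there is an intruder|the alarm triggers) = 581/1418 ≈ 40.97%


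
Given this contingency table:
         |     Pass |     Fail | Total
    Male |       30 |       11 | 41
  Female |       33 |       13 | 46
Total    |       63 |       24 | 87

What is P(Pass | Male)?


P(Pass | Male) = 30/(30+11) = 30/41

P(Pass|Male) = 30/41 ≈ 73.17%


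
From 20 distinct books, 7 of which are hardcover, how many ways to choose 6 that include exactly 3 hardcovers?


Choose 3 of the 7 hardcovers and 3 of the other 13 books:
C(7,3)×C(13,3) = 35×286 = 10010

10010


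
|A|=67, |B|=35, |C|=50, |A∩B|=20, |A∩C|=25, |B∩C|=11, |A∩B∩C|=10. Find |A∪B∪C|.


|A∪B∪C| = 67+35+50-20-25-11+10 = 106

|A∪B∪C| = 106


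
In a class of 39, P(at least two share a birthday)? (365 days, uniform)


P(all different) = Π(365-i)/365 for i=0..38
= 0.121780
P(match) = 1 - 0.121780 = 0.878220

P ≈ 0.8782 ≈ 87.82%


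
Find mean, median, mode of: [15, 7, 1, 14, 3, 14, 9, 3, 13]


Sorted: [1, 3, 3, 7, 9, 13, 14, 14, 15]
Mean = 79/9
Median = 9
Freq: {15: 1, 7: 1, 1: 1, 14: 2, 3: 2, 9: 1, 13: 1}
Mode: [3, 14]

Mean=79/9, Median=9, Mode=[3, 14]


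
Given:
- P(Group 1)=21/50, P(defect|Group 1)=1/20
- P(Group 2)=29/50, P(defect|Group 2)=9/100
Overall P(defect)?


P(B) = Σ P(B|Aᵢ)×P(Aᵢ)
  1/20×21/50 = 21/1000
  9/100×29/50 = 261/5000
Sum = 183/2500

P(defect) = 183/2500 ≈ 7.32%


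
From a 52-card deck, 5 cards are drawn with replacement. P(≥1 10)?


P(not a 10) = 48/52 = 12/13
P(none in 5 draws) = (12/13)^5 = 248832/371293
P(≥1 10) = 1 - 248832/371293 = 122461/371293

P = 122461/371293 ≈ 32.98%


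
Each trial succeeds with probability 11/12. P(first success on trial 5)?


Geometric: P(X=5) = (1-p)^(k-1)×p = (1/12)^4×11/12 = 11/248832

P(X=5) = 11/248832 ≈ 0.00%


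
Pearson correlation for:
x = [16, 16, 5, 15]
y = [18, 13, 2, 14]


n=4, Σx=52, Σy=47, Σxy=716, Σx²=762, Σy²=693
r = (4×716 - 52×47)/√((4×762 - 52²)(4×693 - 47²))
= 420/√(344×563) = 420/√193672 ≈ 420/440.0818 ≈ 0.9544

r ≈ 0.9544


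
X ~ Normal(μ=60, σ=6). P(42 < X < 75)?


z₁=(42-60)/6=-3.0, z₂=(75-60)/6=2.5
P = Φ(2.5) - Φ(-3.0) = 0.993790 - 0.001350 = 0.992440 ≈ 0.9924

P(42 < X < 75) ≈ 0.9924


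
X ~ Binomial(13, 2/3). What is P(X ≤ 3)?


P(X ≤ 3) = Σ P(X=i) for i=0..3
P(X=0) = 1/1594323
P(X=1) = 26/1594323
P(X=2) = 104/531441
P(X=3) = 2288/1594323
Sum = 2627/1594323

P(X ≤ 3) = 2627/1594323 ≈ 0.16%


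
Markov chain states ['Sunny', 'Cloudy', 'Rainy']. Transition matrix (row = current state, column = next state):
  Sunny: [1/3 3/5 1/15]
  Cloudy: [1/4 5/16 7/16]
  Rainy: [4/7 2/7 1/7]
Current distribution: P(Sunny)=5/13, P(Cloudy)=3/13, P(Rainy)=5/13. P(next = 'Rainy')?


P(next=Rainy) = Σᵢ P(now=i)×P(i→Rainy)
= 5/13×1/15 + 3/13×7/16 + 5/13×1/7
= 1/39 + 21/208 + 5/91 = 61/336

P = 61/336 ≈ 0.1815


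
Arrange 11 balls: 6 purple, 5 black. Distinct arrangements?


11!/(6!×5!) = 462

462


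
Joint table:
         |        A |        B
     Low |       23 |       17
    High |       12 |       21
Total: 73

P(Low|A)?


P(Low|A) = 23/(23+12) = 23/35

P = 23/35 ≈ 65.71%


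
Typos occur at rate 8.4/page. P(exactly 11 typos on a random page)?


Poisson(λ=8.4): P(X=11) = e^(-λ)×λ^k/k!
= e^(-8.4) × 8.4^11 / 11!
≈ 0.0002248673242 × 14691703216.3 / 39916800 ≈ 0.082764

P(X=11) ≈ 0.082764 ≈ 8.28%


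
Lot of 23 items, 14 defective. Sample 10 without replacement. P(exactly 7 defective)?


Hypergeometric: C(14,7)×C(9,3)/C(23,10)
= 3432×84/1144066 = 1872/7429

P(X=7) = 1872/7429 ≈ 25.20%


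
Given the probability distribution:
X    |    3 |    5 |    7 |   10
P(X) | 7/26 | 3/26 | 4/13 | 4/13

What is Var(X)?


E[X] = 86/13
E[X²] = 665/13
Var(X) = E[X²] - (E[X])² = 665/13 - 7396/169 = 1249/169

Var(X) = 1249/169 ≈ 7.3905


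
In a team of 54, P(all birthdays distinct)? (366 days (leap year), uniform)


P(all different) = Π(366-i)/366 for i=0..53
= (366/366)×(365/366)×...×(313/366)
= 0.016316

P ≈ 0.0163 ≈ 1.63%


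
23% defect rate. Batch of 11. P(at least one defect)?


P(all good) = (77/100)^11 = 564154396389137449973/10000000000000000000000
P(≥1 defect) = 9435845603610862550027/10000000000000000000000

P = 9435845603610862550027/10000000000000000000000 ≈ 94.36%


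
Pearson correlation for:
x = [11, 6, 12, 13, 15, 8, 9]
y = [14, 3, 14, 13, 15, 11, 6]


n=7, Σx=74, Σy=76, Σxy=876, Σx²=840, Σy²=952
r = (7×876 - 74×76)/√((7×840 - 74²)(7×952 - 76²))
= 508/√(404×888) = 508/√358752 ≈ 508/598.9591 ≈ 0.8481

r ≈ 0.8481


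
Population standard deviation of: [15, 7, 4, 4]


Mean = 30/4 = 15/2
  (15-15/2)²=225/4
  (7-15/2)²=1/4
  (4-15/2)²=49/4
  (4-15/2)²=49/4
Σ(x-μ)² = 81
σ² = 81/4

σ = √(81/4) ≈ 4.5000


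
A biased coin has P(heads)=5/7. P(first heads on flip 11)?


Geometric: P(X=11) = (1-p)^(k-1)×p = (2/7)^10×5/7 = 5120/1977326743

P(X=11) = 5120/1977326743 ≈ 0.00%


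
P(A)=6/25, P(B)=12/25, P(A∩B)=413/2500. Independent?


P(A)×P(B) = 72/625
P(A∩B) = 413/2500
Not equal → NOT independent

No, not independent


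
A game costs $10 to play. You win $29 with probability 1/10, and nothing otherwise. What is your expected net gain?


E[gain] = (29-10)×1/10 + (-10)×9/10
= 19/10 - 9 = -71/10

Expected net gain = $-71/10 ≈ $-7.10


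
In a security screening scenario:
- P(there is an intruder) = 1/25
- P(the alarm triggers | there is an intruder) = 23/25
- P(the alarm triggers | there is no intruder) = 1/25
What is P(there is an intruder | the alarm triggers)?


Using Bayes' theorem:
P(A|B) = P(B|A)·P(A) / P(B)

P(the alarm triggers) = 23/25 × 1/25 + 1/25 × 24/25
= 23/625 + 24/625 = 47/625

P(there is an intruder|the alarm triggers) = (23/625) / (47/625) = 23/47

P(there is an intruder|the alarm triggers) = 23/47 ≈ 48.94%


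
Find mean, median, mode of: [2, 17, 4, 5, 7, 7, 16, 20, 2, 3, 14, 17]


Sorted: [2, 2, 3, 4, 5, 7, 7, 14, 16, 17, 17, 20]
Mean = 114/12 = 19/2
Median = 7
Freq: {2: 2, 17: 2, 4: 1, 5: 1, 7: 2, 16: 1, 20: 1, 3: 1, 14: 1}
Mode: [2, 7, 17]

Mean=19/2, Median=7, Mode=[2, 7, 17]


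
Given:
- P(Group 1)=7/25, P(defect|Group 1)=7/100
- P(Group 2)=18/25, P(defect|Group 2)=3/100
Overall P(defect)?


P(B) = Σ P(B|Aᵢ)×P(Aᵢ)
  7/100×7/25 = 49/2500
  3/100×18/25 = 27/1250
Sum = 103/2500

P(defect) = 103/2500 ≈ 4.12%


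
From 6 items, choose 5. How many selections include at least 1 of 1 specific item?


Complement: C(6,5) - C(5,5) = 6 - 1 = 5

5


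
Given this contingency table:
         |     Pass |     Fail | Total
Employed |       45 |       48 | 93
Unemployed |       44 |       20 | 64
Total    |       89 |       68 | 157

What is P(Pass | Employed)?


P(Pass | Employed) = 45/(45+48) = 45/93 = 15/31

P(Pass|Employed) = 15/31 ≈ 48.39%


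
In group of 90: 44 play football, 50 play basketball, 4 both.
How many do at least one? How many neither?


|A∪B| = 44+50-4 = 90
Neither = 90-90 = 0

At least one: 90; Neither: 0


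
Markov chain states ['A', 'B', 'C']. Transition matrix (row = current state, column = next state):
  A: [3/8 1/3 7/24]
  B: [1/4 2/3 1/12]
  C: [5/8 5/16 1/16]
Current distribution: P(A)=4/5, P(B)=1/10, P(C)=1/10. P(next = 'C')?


P(next=C) = Σᵢ P(now=i)×P(i→C)
= 4/5×7/24 + 1/10×1/12 + 1/10×1/16
= 7/30 + 1/120 + 1/160 = 119/480

P = 119/480 ≈ 0.2479


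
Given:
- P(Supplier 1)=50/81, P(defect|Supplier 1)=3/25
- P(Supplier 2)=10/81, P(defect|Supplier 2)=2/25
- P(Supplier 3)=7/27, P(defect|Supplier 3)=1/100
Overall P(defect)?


P(B) = Σ P(B|Aᵢ)×P(Aᵢ)
  3/25×50/81 = 2/27
  2/25×10/81 = 4/405
  1/100×7/27 = 7/2700
Sum = 701/8100

P(defect) = 701/8100 ≈ 8.65%


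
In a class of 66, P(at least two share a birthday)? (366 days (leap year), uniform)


P(all different) = Π(366-i)/366 for i=0..65
= 0.001939
P(match) = 1 - 0.001939 = 0.998061

P ≈ 0.9981 ≈ 99.81%


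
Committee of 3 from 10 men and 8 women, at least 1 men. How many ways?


Count by #men:
  1M,2W: C(10,1)×C(8,2)=280
  2M,1W: C(10,2)×C(8,1)=360
  3M,0W: C(10,3)×C(8,0)=120
Total = 760

760


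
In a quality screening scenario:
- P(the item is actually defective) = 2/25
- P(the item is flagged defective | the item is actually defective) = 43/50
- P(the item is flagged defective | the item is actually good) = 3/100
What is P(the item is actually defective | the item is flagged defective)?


Using Bayes' theorem:
P(A|B) = P(B|A)·P(A) / P(B)

P(the item is flagged defective) = 43/50 × 2/25 + 3/100 × 23/25
= 43/625 + 69/2500 = 241/2500

P(the item is actually defective|the item is flagged defective) = (43/625) / (241/2500) = 172/241

P(the item is actually defective|the item is flagged defective) = 172/241 ≈ 71.37%


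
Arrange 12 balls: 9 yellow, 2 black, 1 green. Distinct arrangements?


12!/(9!×2!×1!) = 660

660


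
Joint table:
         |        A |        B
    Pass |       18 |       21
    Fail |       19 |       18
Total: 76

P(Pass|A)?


P(Pass|A) = 18/(18+19) = 18/37

P = 18/37 ≈ 48.65%


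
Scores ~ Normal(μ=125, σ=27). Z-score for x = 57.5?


z = (x - μ)/σ = (57.5 - 125)/27 = -2.5

z = -2.5


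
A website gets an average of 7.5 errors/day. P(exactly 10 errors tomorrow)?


Poisson(λ=7.5): P(X=10) = e^(-λ)×λ^k/k!
= e^(-7.5) × 7.5^10 / 10!
≈ 0.0005530843701 × 563135147.095 / 3628800 ≈ 0.085830

P(X=10) ≈ 0.085830 ≈ 8.58%


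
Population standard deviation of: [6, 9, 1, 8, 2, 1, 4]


Mean = 31/7
  (6-31/7)²=121/49
  (9-31/7)²=1024/49
  (1-31/7)²=576/49
  (8-31/7)²=625/49
  (2-31/7)²=289/49
  (1-31/7)²=576/49
  (4-31/7)²=9/49
Σ(x-μ)² = 460/7
σ² = (460/7)/7 = 460/49

σ = √(460/49) ≈ 3.0639


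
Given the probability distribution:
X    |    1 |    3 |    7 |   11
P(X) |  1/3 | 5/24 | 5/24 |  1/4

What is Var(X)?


E[X] = 31/6
E[X²] = 128/3
Var(X) = E[X²] - (E[X])² = 128/3 - 961/36 = 575/36

Var(X) = 575/36 ≈ 15.9722


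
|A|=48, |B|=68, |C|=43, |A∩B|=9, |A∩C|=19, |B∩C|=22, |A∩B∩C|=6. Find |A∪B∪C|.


|A∪B∪C| = 48+68+43-9-19-22+6 = 115

|A∪B∪C| = 115


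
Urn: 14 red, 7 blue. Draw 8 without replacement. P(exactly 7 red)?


Hypergeometric: C(14,7)×C(7,1)/C(21,8)
= 3432×7/203490 = 572/4845

P(X=7) = 572/4845 ≈ 11.81%


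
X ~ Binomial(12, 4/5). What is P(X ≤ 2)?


P(X ≤ 2) = Σ P(X=i) for i=0..2
P(X=0) = 1/244140625
P(X=1) = 48/244140625
P(X=2) = 1056/244140625
Sum = 221/48828125

P(X ≤ 2) = 221/48828125 ≈ 0.00%


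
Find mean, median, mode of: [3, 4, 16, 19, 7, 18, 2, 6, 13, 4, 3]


Sorted: [2, 3, 3, 4, 4, 6, 7, 13, 16, 18, 19]
Mean = 95/11
Median = 6
Freq: {3: 2, 4: 2, 16: 1, 19: 1, 7: 1, 18: 1, 2: 1, 6: 1, 13: 1}
Mode: [3, 4]

Mean=95/11, Median=6, Mode=[3, 4]


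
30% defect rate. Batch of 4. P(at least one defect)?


P(all good) = (7/10)^4 = 2401/10000
P(≥1 defect) = 7599/10000

P = 7599/10000 ≈ 75.99%


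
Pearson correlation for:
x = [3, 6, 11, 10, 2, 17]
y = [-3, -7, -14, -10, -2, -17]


n=6, Σx=49, Σy=-53, Σxy=-598, Σx²=559, Σy²=647
r = (6×(-598) - 49×(-53))/√((6×559 - 49²)(6×647 - (-53)²))
= -991/√(953×1073) = -991/√1022569 ≈ -991/1011.2215 ≈ -0.9800

r ≈ -0.9800


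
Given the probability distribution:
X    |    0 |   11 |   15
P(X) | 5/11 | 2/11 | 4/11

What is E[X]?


E[X] = Σ x·P(X=x)
= (0)×(5/11) + (11)×(2/11) + (15)×(4/11)
= 82/11

E[X] = 82/11


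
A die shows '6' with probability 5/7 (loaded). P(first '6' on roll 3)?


Geometric: P(X=3) = (1-p)^(k-1)×p = (2/7)^2×5/7 = 20/343

P(X=3) = 20/343 ≈ 5.83%


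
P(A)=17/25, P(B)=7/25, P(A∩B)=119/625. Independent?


P(A)×P(B) = 119/625
P(A∩B) = 119/625
Equal ✓ → Independent

Yes, independent


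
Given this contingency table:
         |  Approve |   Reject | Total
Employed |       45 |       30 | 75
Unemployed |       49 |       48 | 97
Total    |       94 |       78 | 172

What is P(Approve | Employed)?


P(Approve | Employed) = 45/(45+30) = 45/75 = 3/5

P(Approve|Employed) = 3/5 ≈ 60.00%


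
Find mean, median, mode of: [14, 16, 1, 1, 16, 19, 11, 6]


Sorted: [1, 1, 6, 11, 14, 16, 16, 19]
Mean = 84/8 = 21/2
Median = 25/2
Freq: {14: 1, 16: 2, 1: 2, 19: 1, 11: 1, 6: 1}
Mode: [1, 16]

Mean=21/2, Median=25/2, Mode=[1, 16]


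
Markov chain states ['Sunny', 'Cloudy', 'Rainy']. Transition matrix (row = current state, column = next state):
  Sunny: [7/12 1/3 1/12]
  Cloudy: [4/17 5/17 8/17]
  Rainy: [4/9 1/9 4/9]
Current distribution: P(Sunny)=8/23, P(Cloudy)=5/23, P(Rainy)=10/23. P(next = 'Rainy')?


P(next=Rainy) = Σᵢ P(now=i)×P(i→Rainy)
= 8/23×1/12 + 5/23×8/17 + 10/23×4/9
= 2/69 + 40/391 + 40/207 = 1142/3519

P = 1142/3519 ≈ 0.3245


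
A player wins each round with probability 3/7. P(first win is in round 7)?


Geometric: P(X=7) = (1-p)^(k-1)×p = (4/7)^6×3/7 = 12288/823543

P(X=7) = 12288/823543 ≈ 1.49%


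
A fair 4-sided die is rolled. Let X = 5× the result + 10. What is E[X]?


E[die] = (1+4)/2 = 5/2
E[X] = 5×5/2 + 10 = 45/2

E[X] = 45/2


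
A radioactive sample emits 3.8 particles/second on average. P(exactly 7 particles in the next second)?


Poisson(λ=3.8): P(X=7) = e^(-λ)×λ^k/k!
= e^(-3.8) × 3.8^7 / 7!
≈ 0.02237077186 × 11441.5582592 / 5040 ≈ 0.050785

P(X=7) ≈ 0.050785 ≈ 5.08%


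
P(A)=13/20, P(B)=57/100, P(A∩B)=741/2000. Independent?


P(A)×P(B) = 741/2000
P(A∩B) = 741/2000
Equal ✓ → Independent

Yes, independent


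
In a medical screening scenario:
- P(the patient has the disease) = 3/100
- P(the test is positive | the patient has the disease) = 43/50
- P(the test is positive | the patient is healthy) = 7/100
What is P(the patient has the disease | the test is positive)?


Using Bayes' theorem:
P(A|B) = P(B|A)·P(A) / P(B)

P(the test is positive) = 43/50 × 3/100 + 7/100 × 97/100
= 129/5000 + 679/10000 = 937/10000

P(the patient has the disease|the test is positive) = (129/5000) / (937/10000) = 258/937

P(the patient has the disease|the test is positive) = 258/937 ≈ 27.53%


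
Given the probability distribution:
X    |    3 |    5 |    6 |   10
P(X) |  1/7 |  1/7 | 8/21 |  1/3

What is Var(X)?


E[X] = 142/21
E[X²] = 1090/21
Var(X) = E[X²] - (E[X])² = 1090/21 - 20164/441 = 2726/441

Var(X) = 2726/441 ≈ 6.1814


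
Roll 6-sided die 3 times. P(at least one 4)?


P(no 4)^3 = (5/6)^3 = 125/216
P(≥1) = 1 - 125/216 = 91/216

P = 91/216 ≈ 42.13%


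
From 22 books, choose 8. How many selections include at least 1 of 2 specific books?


Complement: C(22,8) - C(20,8) = 319770 - 125970 = 193800

193800


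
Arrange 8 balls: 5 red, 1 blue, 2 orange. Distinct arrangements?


8!/(5!×1!×2!) = 168

168


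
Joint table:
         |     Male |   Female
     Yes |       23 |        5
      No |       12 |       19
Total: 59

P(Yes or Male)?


P(Yes∨Male) = P(Yes) + P(Male) - P(Yes∧Male)
= (28 + 35 - 23)/59 = 40/59

P = 40/59 ≈ 67.80%


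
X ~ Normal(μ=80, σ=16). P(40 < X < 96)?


z₁=(40-80)/16=-2.5, z₂=(96-80)/16=1.0
P = Φ(1.0) - Φ(-2.5) = 0.841345 - 0.006210 = 0.835135 ≈ 0.8351

P(40 < X < 96) ≈ 0.8351


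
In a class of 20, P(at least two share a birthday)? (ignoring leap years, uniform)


P(all different) = Π(365-i)/365 for i=0..19
= 0.588562
P(match) = 1 - 0.588562 = 0.411438

P ≈ 0.4114 ≈ 41.14%


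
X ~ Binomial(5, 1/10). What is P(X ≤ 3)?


P(X ≤ 3) = Σ P(X=i) for i=0..3
P(X=0) = 59049/100000
P(X=1) = 6561/20000
P(X=2) = 729/10000
P(X=3) = 81/10000
Sum = 49977/50000

P(X ≤ 3) = 49977/50000 ≈ 99.95%


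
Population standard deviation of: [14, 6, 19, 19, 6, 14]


Mean = 78/6 = 13
  (14-13)²=1
  (6-13)²=49
  (19-13)²=36
  (19-13)²=36
  (6-13)²=49
  (14-13)²=1
Σ(x-μ)² = 172
σ² = 172/6 = 86/3

σ = √(86/3) ≈ 5.3541


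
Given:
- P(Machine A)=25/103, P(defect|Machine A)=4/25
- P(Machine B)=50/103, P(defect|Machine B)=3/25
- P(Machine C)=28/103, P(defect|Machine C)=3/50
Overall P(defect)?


P(B) = Σ P(B|Aᵢ)×P(Aᵢ)
  4/25×25/103 = 4/103
  3/25×50/103 = 6/103
  3/50×28/103 = 42/2575
Sum = 292/2575

P(defect) = 292/2575 ≈ 11.34%


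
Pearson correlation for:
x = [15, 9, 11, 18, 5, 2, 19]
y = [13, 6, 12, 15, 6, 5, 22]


n=7, Σx=79, Σy=79, Σxy=1109, Σx²=1141, Σy²=1119
r = (7×1109 - 79×79)/√((7×1141 - 79²)(7×1119 - 79²))
= 1522/√(1746×1592) = 1522/√2779632 ≈ 1522/1667.2228 ≈ 0.9129

r ≈ 0.9129


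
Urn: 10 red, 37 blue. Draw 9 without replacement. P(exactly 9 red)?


Hypergeometric: C(10,9)×C(37,0)/C(47,9)
= 10×1/1362649145 = 2/272529829

P(X=9) = 2/272529829 ≈ 0.00%


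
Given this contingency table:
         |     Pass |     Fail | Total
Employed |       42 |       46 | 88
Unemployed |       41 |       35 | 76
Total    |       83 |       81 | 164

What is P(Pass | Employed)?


P(Pass | Employed) = 42/(42+46) = 42/88 = 21/44

P(Pass|Employed) = 21/44 ≈ 47.73%


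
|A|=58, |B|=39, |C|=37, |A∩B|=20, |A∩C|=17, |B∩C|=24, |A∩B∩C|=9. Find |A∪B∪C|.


|A∪B∪C| = 58+39+37-20-17-24+9 = 82

|A∪B∪C| = 82


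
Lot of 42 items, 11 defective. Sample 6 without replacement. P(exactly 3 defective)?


Hypergeometric: C(11,3)×C(31,3)/C(42,6)
= 165×4495/5245786 = 741675/5245786

P(X=3) = 741675/5245786 ≈ 14.14%


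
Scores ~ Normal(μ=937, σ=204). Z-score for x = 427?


z = (x - μ)/σ = (427 - 937)/204 = -2.5

z = -2.5


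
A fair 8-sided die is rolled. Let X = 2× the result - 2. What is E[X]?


E[die] = (1+8)/2 = 9/2
E[X] = 2×9/2 - 2 = 7

E[X] = 7


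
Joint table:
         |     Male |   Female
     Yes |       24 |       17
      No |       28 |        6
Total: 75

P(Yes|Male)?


P(Yes|Male) = 24/(24+28) = 24/52 = 6/13

P = 6/13 ≈ 46.15%


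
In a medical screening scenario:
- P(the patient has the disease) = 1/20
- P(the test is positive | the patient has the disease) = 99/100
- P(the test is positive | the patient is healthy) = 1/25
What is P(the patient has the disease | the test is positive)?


Using Bayes' theorem:
P(A|B) = P(B|A)·P(A) / P(B)

P(the test is positive) = 99/100 × 1/20 + 1/25 × 19/20
= 99/2000 + 19/500 = 7/80

P(the patient has the disease|the test is positive) = (99/2000) / (7/80) = 99/175

P(the patient has the disease|the test is positive) = 99/175 ≈ 56.57%


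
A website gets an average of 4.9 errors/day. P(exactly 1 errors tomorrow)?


Poisson(λ=4.9): P(X=1) = e^(-λ)×λ^k/k!
= e^(-4.9) × 4.9^1 / 1!
≈ 0.007446583071 × 4.9 / 1 ≈ 0.036488

P(X=1) ≈ 0.036488 ≈ 3.65%


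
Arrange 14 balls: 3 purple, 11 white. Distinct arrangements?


14!/(3!×11!) = 364

364


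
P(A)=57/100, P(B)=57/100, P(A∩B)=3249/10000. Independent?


P(A)×P(B) = 3249/10000
P(A∩B) = 3249/10000
Equal ✓ → Independent

Yes, independent


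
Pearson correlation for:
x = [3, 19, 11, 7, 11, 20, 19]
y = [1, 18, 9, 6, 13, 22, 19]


n=7, Σx=90, Σy=88, Σxy=1430, Σx²=1422, Σy²=1456
r = (7×1430 - 90×88)/√((7×1422 - 90²)(7×1456 - 88²))
= 2090/√(1854×2448) = 2090/√4538592 ≈ 2090/2130.3971 ≈ 0.9810

r ≈ 0.9810


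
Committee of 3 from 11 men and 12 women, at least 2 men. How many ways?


Count by #men:
  2M,1W: C(11,2)×C(12,1)=660
  3M,0W: C(11,3)×C(12,0)=165
Total = 825

825
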